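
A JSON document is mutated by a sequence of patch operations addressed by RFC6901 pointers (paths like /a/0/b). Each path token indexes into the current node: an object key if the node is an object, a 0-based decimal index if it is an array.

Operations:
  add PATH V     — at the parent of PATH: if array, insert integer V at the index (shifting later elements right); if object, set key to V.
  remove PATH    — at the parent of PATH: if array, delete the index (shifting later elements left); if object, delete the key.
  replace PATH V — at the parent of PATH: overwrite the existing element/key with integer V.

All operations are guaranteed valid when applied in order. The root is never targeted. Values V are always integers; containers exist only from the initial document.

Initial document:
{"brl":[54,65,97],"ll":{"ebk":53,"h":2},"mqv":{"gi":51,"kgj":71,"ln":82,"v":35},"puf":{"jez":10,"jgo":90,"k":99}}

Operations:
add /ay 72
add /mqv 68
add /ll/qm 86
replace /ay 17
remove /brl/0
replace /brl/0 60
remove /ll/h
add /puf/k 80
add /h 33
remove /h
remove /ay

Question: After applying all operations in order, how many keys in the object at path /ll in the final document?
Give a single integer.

Answer: 2

Derivation:
After op 1 (add /ay 72): {"ay":72,"brl":[54,65,97],"ll":{"ebk":53,"h":2},"mqv":{"gi":51,"kgj":71,"ln":82,"v":35},"puf":{"jez":10,"jgo":90,"k":99}}
After op 2 (add /mqv 68): {"ay":72,"brl":[54,65,97],"ll":{"ebk":53,"h":2},"mqv":68,"puf":{"jez":10,"jgo":90,"k":99}}
After op 3 (add /ll/qm 86): {"ay":72,"brl":[54,65,97],"ll":{"ebk":53,"h":2,"qm":86},"mqv":68,"puf":{"jez":10,"jgo":90,"k":99}}
After op 4 (replace /ay 17): {"ay":17,"brl":[54,65,97],"ll":{"ebk":53,"h":2,"qm":86},"mqv":68,"puf":{"jez":10,"jgo":90,"k":99}}
After op 5 (remove /brl/0): {"ay":17,"brl":[65,97],"ll":{"ebk":53,"h":2,"qm":86},"mqv":68,"puf":{"jez":10,"jgo":90,"k":99}}
After op 6 (replace /brl/0 60): {"ay":17,"brl":[60,97],"ll":{"ebk":53,"h":2,"qm":86},"mqv":68,"puf":{"jez":10,"jgo":90,"k":99}}
After op 7 (remove /ll/h): {"ay":17,"brl":[60,97],"ll":{"ebk":53,"qm":86},"mqv":68,"puf":{"jez":10,"jgo":90,"k":99}}
After op 8 (add /puf/k 80): {"ay":17,"brl":[60,97],"ll":{"ebk":53,"qm":86},"mqv":68,"puf":{"jez":10,"jgo":90,"k":80}}
After op 9 (add /h 33): {"ay":17,"brl":[60,97],"h":33,"ll":{"ebk":53,"qm":86},"mqv":68,"puf":{"jez":10,"jgo":90,"k":80}}
After op 10 (remove /h): {"ay":17,"brl":[60,97],"ll":{"ebk":53,"qm":86},"mqv":68,"puf":{"jez":10,"jgo":90,"k":80}}
After op 11 (remove /ay): {"brl":[60,97],"ll":{"ebk":53,"qm":86},"mqv":68,"puf":{"jez":10,"jgo":90,"k":80}}
Size at path /ll: 2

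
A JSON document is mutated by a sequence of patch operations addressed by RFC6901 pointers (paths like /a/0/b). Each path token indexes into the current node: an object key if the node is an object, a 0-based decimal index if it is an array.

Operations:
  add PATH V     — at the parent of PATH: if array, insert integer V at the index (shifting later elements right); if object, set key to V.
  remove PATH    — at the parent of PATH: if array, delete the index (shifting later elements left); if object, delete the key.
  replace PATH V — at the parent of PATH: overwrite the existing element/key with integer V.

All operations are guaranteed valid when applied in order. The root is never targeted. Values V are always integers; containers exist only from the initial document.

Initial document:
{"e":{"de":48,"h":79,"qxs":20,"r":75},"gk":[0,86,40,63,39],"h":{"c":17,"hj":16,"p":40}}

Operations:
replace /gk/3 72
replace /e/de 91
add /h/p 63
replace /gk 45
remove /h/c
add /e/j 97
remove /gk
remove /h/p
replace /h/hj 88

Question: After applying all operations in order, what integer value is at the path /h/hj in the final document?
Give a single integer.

After op 1 (replace /gk/3 72): {"e":{"de":48,"h":79,"qxs":20,"r":75},"gk":[0,86,40,72,39],"h":{"c":17,"hj":16,"p":40}}
After op 2 (replace /e/de 91): {"e":{"de":91,"h":79,"qxs":20,"r":75},"gk":[0,86,40,72,39],"h":{"c":17,"hj":16,"p":40}}
After op 3 (add /h/p 63): {"e":{"de":91,"h":79,"qxs":20,"r":75},"gk":[0,86,40,72,39],"h":{"c":17,"hj":16,"p":63}}
After op 4 (replace /gk 45): {"e":{"de":91,"h":79,"qxs":20,"r":75},"gk":45,"h":{"c":17,"hj":16,"p":63}}
After op 5 (remove /h/c): {"e":{"de":91,"h":79,"qxs":20,"r":75},"gk":45,"h":{"hj":16,"p":63}}
After op 6 (add /e/j 97): {"e":{"de":91,"h":79,"j":97,"qxs":20,"r":75},"gk":45,"h":{"hj":16,"p":63}}
After op 7 (remove /gk): {"e":{"de":91,"h":79,"j":97,"qxs":20,"r":75},"h":{"hj":16,"p":63}}
After op 8 (remove /h/p): {"e":{"de":91,"h":79,"j":97,"qxs":20,"r":75},"h":{"hj":16}}
After op 9 (replace /h/hj 88): {"e":{"de":91,"h":79,"j":97,"qxs":20,"r":75},"h":{"hj":88}}
Value at /h/hj: 88

Answer: 88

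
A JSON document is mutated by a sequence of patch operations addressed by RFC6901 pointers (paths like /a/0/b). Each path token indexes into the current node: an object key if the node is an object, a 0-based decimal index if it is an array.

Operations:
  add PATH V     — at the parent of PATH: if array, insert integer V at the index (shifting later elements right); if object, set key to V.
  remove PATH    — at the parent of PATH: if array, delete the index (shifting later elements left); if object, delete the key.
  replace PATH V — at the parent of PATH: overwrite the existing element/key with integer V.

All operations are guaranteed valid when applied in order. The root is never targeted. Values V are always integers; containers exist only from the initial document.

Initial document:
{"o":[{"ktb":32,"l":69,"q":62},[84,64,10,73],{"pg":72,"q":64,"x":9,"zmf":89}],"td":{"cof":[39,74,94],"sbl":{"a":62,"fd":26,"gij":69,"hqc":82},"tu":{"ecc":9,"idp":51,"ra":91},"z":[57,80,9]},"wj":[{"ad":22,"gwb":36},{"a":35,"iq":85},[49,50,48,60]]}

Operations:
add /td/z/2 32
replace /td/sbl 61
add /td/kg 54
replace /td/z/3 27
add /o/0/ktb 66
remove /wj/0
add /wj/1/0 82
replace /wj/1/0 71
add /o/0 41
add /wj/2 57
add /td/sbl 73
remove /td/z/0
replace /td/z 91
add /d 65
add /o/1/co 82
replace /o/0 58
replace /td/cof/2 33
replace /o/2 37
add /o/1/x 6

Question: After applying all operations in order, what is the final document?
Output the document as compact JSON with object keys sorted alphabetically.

Answer: {"d":65,"o":[58,{"co":82,"ktb":66,"l":69,"q":62,"x":6},37,{"pg":72,"q":64,"x":9,"zmf":89}],"td":{"cof":[39,74,33],"kg":54,"sbl":73,"tu":{"ecc":9,"idp":51,"ra":91},"z":91},"wj":[{"a":35,"iq":85},[71,49,50,48,60],57]}

Derivation:
After op 1 (add /td/z/2 32): {"o":[{"ktb":32,"l":69,"q":62},[84,64,10,73],{"pg":72,"q":64,"x":9,"zmf":89}],"td":{"cof":[39,74,94],"sbl":{"a":62,"fd":26,"gij":69,"hqc":82},"tu":{"ecc":9,"idp":51,"ra":91},"z":[57,80,32,9]},"wj":[{"ad":22,"gwb":36},{"a":35,"iq":85},[49,50,48,60]]}
After op 2 (replace /td/sbl 61): {"o":[{"ktb":32,"l":69,"q":62},[84,64,10,73],{"pg":72,"q":64,"x":9,"zmf":89}],"td":{"cof":[39,74,94],"sbl":61,"tu":{"ecc":9,"idp":51,"ra":91},"z":[57,80,32,9]},"wj":[{"ad":22,"gwb":36},{"a":35,"iq":85},[49,50,48,60]]}
After op 3 (add /td/kg 54): {"o":[{"ktb":32,"l":69,"q":62},[84,64,10,73],{"pg":72,"q":64,"x":9,"zmf":89}],"td":{"cof":[39,74,94],"kg":54,"sbl":61,"tu":{"ecc":9,"idp":51,"ra":91},"z":[57,80,32,9]},"wj":[{"ad":22,"gwb":36},{"a":35,"iq":85},[49,50,48,60]]}
After op 4 (replace /td/z/3 27): {"o":[{"ktb":32,"l":69,"q":62},[84,64,10,73],{"pg":72,"q":64,"x":9,"zmf":89}],"td":{"cof":[39,74,94],"kg":54,"sbl":61,"tu":{"ecc":9,"idp":51,"ra":91},"z":[57,80,32,27]},"wj":[{"ad":22,"gwb":36},{"a":35,"iq":85},[49,50,48,60]]}
After op 5 (add /o/0/ktb 66): {"o":[{"ktb":66,"l":69,"q":62},[84,64,10,73],{"pg":72,"q":64,"x":9,"zmf":89}],"td":{"cof":[39,74,94],"kg":54,"sbl":61,"tu":{"ecc":9,"idp":51,"ra":91},"z":[57,80,32,27]},"wj":[{"ad":22,"gwb":36},{"a":35,"iq":85},[49,50,48,60]]}
After op 6 (remove /wj/0): {"o":[{"ktb":66,"l":69,"q":62},[84,64,10,73],{"pg":72,"q":64,"x":9,"zmf":89}],"td":{"cof":[39,74,94],"kg":54,"sbl":61,"tu":{"ecc":9,"idp":51,"ra":91},"z":[57,80,32,27]},"wj":[{"a":35,"iq":85},[49,50,48,60]]}
After op 7 (add /wj/1/0 82): {"o":[{"ktb":66,"l":69,"q":62},[84,64,10,73],{"pg":72,"q":64,"x":9,"zmf":89}],"td":{"cof":[39,74,94],"kg":54,"sbl":61,"tu":{"ecc":9,"idp":51,"ra":91},"z":[57,80,32,27]},"wj":[{"a":35,"iq":85},[82,49,50,48,60]]}
After op 8 (replace /wj/1/0 71): {"o":[{"ktb":66,"l":69,"q":62},[84,64,10,73],{"pg":72,"q":64,"x":9,"zmf":89}],"td":{"cof":[39,74,94],"kg":54,"sbl":61,"tu":{"ecc":9,"idp":51,"ra":91},"z":[57,80,32,27]},"wj":[{"a":35,"iq":85},[71,49,50,48,60]]}
After op 9 (add /o/0 41): {"o":[41,{"ktb":66,"l":69,"q":62},[84,64,10,73],{"pg":72,"q":64,"x":9,"zmf":89}],"td":{"cof":[39,74,94],"kg":54,"sbl":61,"tu":{"ecc":9,"idp":51,"ra":91},"z":[57,80,32,27]},"wj":[{"a":35,"iq":85},[71,49,50,48,60]]}
After op 10 (add /wj/2 57): {"o":[41,{"ktb":66,"l":69,"q":62},[84,64,10,73],{"pg":72,"q":64,"x":9,"zmf":89}],"td":{"cof":[39,74,94],"kg":54,"sbl":61,"tu":{"ecc":9,"idp":51,"ra":91},"z":[57,80,32,27]},"wj":[{"a":35,"iq":85},[71,49,50,48,60],57]}
After op 11 (add /td/sbl 73): {"o":[41,{"ktb":66,"l":69,"q":62},[84,64,10,73],{"pg":72,"q":64,"x":9,"zmf":89}],"td":{"cof":[39,74,94],"kg":54,"sbl":73,"tu":{"ecc":9,"idp":51,"ra":91},"z":[57,80,32,27]},"wj":[{"a":35,"iq":85},[71,49,50,48,60],57]}
After op 12 (remove /td/z/0): {"o":[41,{"ktb":66,"l":69,"q":62},[84,64,10,73],{"pg":72,"q":64,"x":9,"zmf":89}],"td":{"cof":[39,74,94],"kg":54,"sbl":73,"tu":{"ecc":9,"idp":51,"ra":91},"z":[80,32,27]},"wj":[{"a":35,"iq":85},[71,49,50,48,60],57]}
After op 13 (replace /td/z 91): {"o":[41,{"ktb":66,"l":69,"q":62},[84,64,10,73],{"pg":72,"q":64,"x":9,"zmf":89}],"td":{"cof":[39,74,94],"kg":54,"sbl":73,"tu":{"ecc":9,"idp":51,"ra":91},"z":91},"wj":[{"a":35,"iq":85},[71,49,50,48,60],57]}
After op 14 (add /d 65): {"d":65,"o":[41,{"ktb":66,"l":69,"q":62},[84,64,10,73],{"pg":72,"q":64,"x":9,"zmf":89}],"td":{"cof":[39,74,94],"kg":54,"sbl":73,"tu":{"ecc":9,"idp":51,"ra":91},"z":91},"wj":[{"a":35,"iq":85},[71,49,50,48,60],57]}
After op 15 (add /o/1/co 82): {"d":65,"o":[41,{"co":82,"ktb":66,"l":69,"q":62},[84,64,10,73],{"pg":72,"q":64,"x":9,"zmf":89}],"td":{"cof":[39,74,94],"kg":54,"sbl":73,"tu":{"ecc":9,"idp":51,"ra":91},"z":91},"wj":[{"a":35,"iq":85},[71,49,50,48,60],57]}
After op 16 (replace /o/0 58): {"d":65,"o":[58,{"co":82,"ktb":66,"l":69,"q":62},[84,64,10,73],{"pg":72,"q":64,"x":9,"zmf":89}],"td":{"cof":[39,74,94],"kg":54,"sbl":73,"tu":{"ecc":9,"idp":51,"ra":91},"z":91},"wj":[{"a":35,"iq":85},[71,49,50,48,60],57]}
After op 17 (replace /td/cof/2 33): {"d":65,"o":[58,{"co":82,"ktb":66,"l":69,"q":62},[84,64,10,73],{"pg":72,"q":64,"x":9,"zmf":89}],"td":{"cof":[39,74,33],"kg":54,"sbl":73,"tu":{"ecc":9,"idp":51,"ra":91},"z":91},"wj":[{"a":35,"iq":85},[71,49,50,48,60],57]}
After op 18 (replace /o/2 37): {"d":65,"o":[58,{"co":82,"ktb":66,"l":69,"q":62},37,{"pg":72,"q":64,"x":9,"zmf":89}],"td":{"cof":[39,74,33],"kg":54,"sbl":73,"tu":{"ecc":9,"idp":51,"ra":91},"z":91},"wj":[{"a":35,"iq":85},[71,49,50,48,60],57]}
After op 19 (add /o/1/x 6): {"d":65,"o":[58,{"co":82,"ktb":66,"l":69,"q":62,"x":6},37,{"pg":72,"q":64,"x":9,"zmf":89}],"td":{"cof":[39,74,33],"kg":54,"sbl":73,"tu":{"ecc":9,"idp":51,"ra":91},"z":91},"wj":[{"a":35,"iq":85},[71,49,50,48,60],57]}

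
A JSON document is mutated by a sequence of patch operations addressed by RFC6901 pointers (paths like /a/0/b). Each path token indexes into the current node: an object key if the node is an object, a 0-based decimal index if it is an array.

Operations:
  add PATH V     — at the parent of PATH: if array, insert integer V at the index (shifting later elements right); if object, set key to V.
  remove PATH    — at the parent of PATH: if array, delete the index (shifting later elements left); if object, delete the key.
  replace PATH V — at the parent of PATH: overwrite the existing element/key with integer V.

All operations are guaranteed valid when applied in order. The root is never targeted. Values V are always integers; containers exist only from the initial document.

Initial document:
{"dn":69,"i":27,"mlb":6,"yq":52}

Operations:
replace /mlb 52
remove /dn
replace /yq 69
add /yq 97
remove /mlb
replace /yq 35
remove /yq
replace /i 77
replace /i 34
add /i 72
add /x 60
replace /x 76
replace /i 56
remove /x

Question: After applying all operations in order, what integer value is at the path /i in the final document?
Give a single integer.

Answer: 56

Derivation:
After op 1 (replace /mlb 52): {"dn":69,"i":27,"mlb":52,"yq":52}
After op 2 (remove /dn): {"i":27,"mlb":52,"yq":52}
After op 3 (replace /yq 69): {"i":27,"mlb":52,"yq":69}
After op 4 (add /yq 97): {"i":27,"mlb":52,"yq":97}
After op 5 (remove /mlb): {"i":27,"yq":97}
After op 6 (replace /yq 35): {"i":27,"yq":35}
After op 7 (remove /yq): {"i":27}
After op 8 (replace /i 77): {"i":77}
After op 9 (replace /i 34): {"i":34}
After op 10 (add /i 72): {"i":72}
After op 11 (add /x 60): {"i":72,"x":60}
After op 12 (replace /x 76): {"i":72,"x":76}
After op 13 (replace /i 56): {"i":56,"x":76}
After op 14 (remove /x): {"i":56}
Value at /i: 56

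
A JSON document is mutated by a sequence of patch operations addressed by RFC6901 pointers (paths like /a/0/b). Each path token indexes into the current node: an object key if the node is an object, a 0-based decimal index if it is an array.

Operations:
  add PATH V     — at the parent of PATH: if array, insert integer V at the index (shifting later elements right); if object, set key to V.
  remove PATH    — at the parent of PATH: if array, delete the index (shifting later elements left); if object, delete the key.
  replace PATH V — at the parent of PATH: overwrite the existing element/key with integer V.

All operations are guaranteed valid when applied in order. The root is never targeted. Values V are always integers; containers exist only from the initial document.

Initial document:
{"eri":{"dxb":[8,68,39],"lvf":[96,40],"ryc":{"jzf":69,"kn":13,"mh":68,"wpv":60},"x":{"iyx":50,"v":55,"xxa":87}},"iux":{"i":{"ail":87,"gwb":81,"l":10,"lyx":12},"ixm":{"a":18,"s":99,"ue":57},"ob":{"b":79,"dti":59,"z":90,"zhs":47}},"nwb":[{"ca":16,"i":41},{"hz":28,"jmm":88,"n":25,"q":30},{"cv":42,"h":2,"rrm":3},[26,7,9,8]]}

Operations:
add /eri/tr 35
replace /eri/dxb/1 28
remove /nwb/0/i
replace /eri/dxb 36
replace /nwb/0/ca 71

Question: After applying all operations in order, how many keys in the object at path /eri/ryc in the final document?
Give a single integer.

Answer: 4

Derivation:
After op 1 (add /eri/tr 35): {"eri":{"dxb":[8,68,39],"lvf":[96,40],"ryc":{"jzf":69,"kn":13,"mh":68,"wpv":60},"tr":35,"x":{"iyx":50,"v":55,"xxa":87}},"iux":{"i":{"ail":87,"gwb":81,"l":10,"lyx":12},"ixm":{"a":18,"s":99,"ue":57},"ob":{"b":79,"dti":59,"z":90,"zhs":47}},"nwb":[{"ca":16,"i":41},{"hz":28,"jmm":88,"n":25,"q":30},{"cv":42,"h":2,"rrm":3},[26,7,9,8]]}
After op 2 (replace /eri/dxb/1 28): {"eri":{"dxb":[8,28,39],"lvf":[96,40],"ryc":{"jzf":69,"kn":13,"mh":68,"wpv":60},"tr":35,"x":{"iyx":50,"v":55,"xxa":87}},"iux":{"i":{"ail":87,"gwb":81,"l":10,"lyx":12},"ixm":{"a":18,"s":99,"ue":57},"ob":{"b":79,"dti":59,"z":90,"zhs":47}},"nwb":[{"ca":16,"i":41},{"hz":28,"jmm":88,"n":25,"q":30},{"cv":42,"h":2,"rrm":3},[26,7,9,8]]}
After op 3 (remove /nwb/0/i): {"eri":{"dxb":[8,28,39],"lvf":[96,40],"ryc":{"jzf":69,"kn":13,"mh":68,"wpv":60},"tr":35,"x":{"iyx":50,"v":55,"xxa":87}},"iux":{"i":{"ail":87,"gwb":81,"l":10,"lyx":12},"ixm":{"a":18,"s":99,"ue":57},"ob":{"b":79,"dti":59,"z":90,"zhs":47}},"nwb":[{"ca":16},{"hz":28,"jmm":88,"n":25,"q":30},{"cv":42,"h":2,"rrm":3},[26,7,9,8]]}
After op 4 (replace /eri/dxb 36): {"eri":{"dxb":36,"lvf":[96,40],"ryc":{"jzf":69,"kn":13,"mh":68,"wpv":60},"tr":35,"x":{"iyx":50,"v":55,"xxa":87}},"iux":{"i":{"ail":87,"gwb":81,"l":10,"lyx":12},"ixm":{"a":18,"s":99,"ue":57},"ob":{"b":79,"dti":59,"z":90,"zhs":47}},"nwb":[{"ca":16},{"hz":28,"jmm":88,"n":25,"q":30},{"cv":42,"h":2,"rrm":3},[26,7,9,8]]}
After op 5 (replace /nwb/0/ca 71): {"eri":{"dxb":36,"lvf":[96,40],"ryc":{"jzf":69,"kn":13,"mh":68,"wpv":60},"tr":35,"x":{"iyx":50,"v":55,"xxa":87}},"iux":{"i":{"ail":87,"gwb":81,"l":10,"lyx":12},"ixm":{"a":18,"s":99,"ue":57},"ob":{"b":79,"dti":59,"z":90,"zhs":47}},"nwb":[{"ca":71},{"hz":28,"jmm":88,"n":25,"q":30},{"cv":42,"h":2,"rrm":3},[26,7,9,8]]}
Size at path /eri/ryc: 4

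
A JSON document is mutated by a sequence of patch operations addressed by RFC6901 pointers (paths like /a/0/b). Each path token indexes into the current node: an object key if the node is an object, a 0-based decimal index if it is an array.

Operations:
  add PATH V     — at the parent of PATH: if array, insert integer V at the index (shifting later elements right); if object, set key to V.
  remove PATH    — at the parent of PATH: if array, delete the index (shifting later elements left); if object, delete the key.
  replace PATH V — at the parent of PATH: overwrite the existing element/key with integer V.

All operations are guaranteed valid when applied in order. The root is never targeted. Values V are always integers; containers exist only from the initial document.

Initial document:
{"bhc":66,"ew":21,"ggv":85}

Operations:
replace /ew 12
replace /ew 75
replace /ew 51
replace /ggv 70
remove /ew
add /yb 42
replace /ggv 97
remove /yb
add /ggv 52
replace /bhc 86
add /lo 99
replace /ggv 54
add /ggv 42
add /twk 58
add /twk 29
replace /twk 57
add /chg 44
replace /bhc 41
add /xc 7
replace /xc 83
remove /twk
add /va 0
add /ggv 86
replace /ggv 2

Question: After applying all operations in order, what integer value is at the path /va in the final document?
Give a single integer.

After op 1 (replace /ew 12): {"bhc":66,"ew":12,"ggv":85}
After op 2 (replace /ew 75): {"bhc":66,"ew":75,"ggv":85}
After op 3 (replace /ew 51): {"bhc":66,"ew":51,"ggv":85}
After op 4 (replace /ggv 70): {"bhc":66,"ew":51,"ggv":70}
After op 5 (remove /ew): {"bhc":66,"ggv":70}
After op 6 (add /yb 42): {"bhc":66,"ggv":70,"yb":42}
After op 7 (replace /ggv 97): {"bhc":66,"ggv":97,"yb":42}
After op 8 (remove /yb): {"bhc":66,"ggv":97}
After op 9 (add /ggv 52): {"bhc":66,"ggv":52}
After op 10 (replace /bhc 86): {"bhc":86,"ggv":52}
After op 11 (add /lo 99): {"bhc":86,"ggv":52,"lo":99}
After op 12 (replace /ggv 54): {"bhc":86,"ggv":54,"lo":99}
After op 13 (add /ggv 42): {"bhc":86,"ggv":42,"lo":99}
After op 14 (add /twk 58): {"bhc":86,"ggv":42,"lo":99,"twk":58}
After op 15 (add /twk 29): {"bhc":86,"ggv":42,"lo":99,"twk":29}
After op 16 (replace /twk 57): {"bhc":86,"ggv":42,"lo":99,"twk":57}
After op 17 (add /chg 44): {"bhc":86,"chg":44,"ggv":42,"lo":99,"twk":57}
After op 18 (replace /bhc 41): {"bhc":41,"chg":44,"ggv":42,"lo":99,"twk":57}
After op 19 (add /xc 7): {"bhc":41,"chg":44,"ggv":42,"lo":99,"twk":57,"xc":7}
After op 20 (replace /xc 83): {"bhc":41,"chg":44,"ggv":42,"lo":99,"twk":57,"xc":83}
After op 21 (remove /twk): {"bhc":41,"chg":44,"ggv":42,"lo":99,"xc":83}
After op 22 (add /va 0): {"bhc":41,"chg":44,"ggv":42,"lo":99,"va":0,"xc":83}
After op 23 (add /ggv 86): {"bhc":41,"chg":44,"ggv":86,"lo":99,"va":0,"xc":83}
After op 24 (replace /ggv 2): {"bhc":41,"chg":44,"ggv":2,"lo":99,"va":0,"xc":83}
Value at /va: 0

Answer: 0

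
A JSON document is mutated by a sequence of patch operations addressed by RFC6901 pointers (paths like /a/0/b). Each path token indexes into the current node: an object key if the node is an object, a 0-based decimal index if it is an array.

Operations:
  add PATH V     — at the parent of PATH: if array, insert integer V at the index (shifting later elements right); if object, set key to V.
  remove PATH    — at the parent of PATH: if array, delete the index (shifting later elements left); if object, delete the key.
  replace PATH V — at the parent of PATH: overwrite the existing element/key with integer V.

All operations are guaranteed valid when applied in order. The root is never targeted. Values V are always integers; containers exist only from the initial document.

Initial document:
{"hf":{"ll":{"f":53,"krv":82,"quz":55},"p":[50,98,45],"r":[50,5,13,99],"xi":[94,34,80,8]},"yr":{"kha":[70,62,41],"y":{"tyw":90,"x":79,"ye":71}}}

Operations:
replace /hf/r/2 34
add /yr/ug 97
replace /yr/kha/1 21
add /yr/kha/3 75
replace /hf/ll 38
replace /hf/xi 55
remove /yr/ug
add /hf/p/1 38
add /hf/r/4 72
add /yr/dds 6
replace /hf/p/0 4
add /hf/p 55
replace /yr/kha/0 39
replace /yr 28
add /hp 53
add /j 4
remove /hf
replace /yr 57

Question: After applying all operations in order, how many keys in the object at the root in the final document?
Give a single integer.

After op 1 (replace /hf/r/2 34): {"hf":{"ll":{"f":53,"krv":82,"quz":55},"p":[50,98,45],"r":[50,5,34,99],"xi":[94,34,80,8]},"yr":{"kha":[70,62,41],"y":{"tyw":90,"x":79,"ye":71}}}
After op 2 (add /yr/ug 97): {"hf":{"ll":{"f":53,"krv":82,"quz":55},"p":[50,98,45],"r":[50,5,34,99],"xi":[94,34,80,8]},"yr":{"kha":[70,62,41],"ug":97,"y":{"tyw":90,"x":79,"ye":71}}}
After op 3 (replace /yr/kha/1 21): {"hf":{"ll":{"f":53,"krv":82,"quz":55},"p":[50,98,45],"r":[50,5,34,99],"xi":[94,34,80,8]},"yr":{"kha":[70,21,41],"ug":97,"y":{"tyw":90,"x":79,"ye":71}}}
After op 4 (add /yr/kha/3 75): {"hf":{"ll":{"f":53,"krv":82,"quz":55},"p":[50,98,45],"r":[50,5,34,99],"xi":[94,34,80,8]},"yr":{"kha":[70,21,41,75],"ug":97,"y":{"tyw":90,"x":79,"ye":71}}}
After op 5 (replace /hf/ll 38): {"hf":{"ll":38,"p":[50,98,45],"r":[50,5,34,99],"xi":[94,34,80,8]},"yr":{"kha":[70,21,41,75],"ug":97,"y":{"tyw":90,"x":79,"ye":71}}}
After op 6 (replace /hf/xi 55): {"hf":{"ll":38,"p":[50,98,45],"r":[50,5,34,99],"xi":55},"yr":{"kha":[70,21,41,75],"ug":97,"y":{"tyw":90,"x":79,"ye":71}}}
After op 7 (remove /yr/ug): {"hf":{"ll":38,"p":[50,98,45],"r":[50,5,34,99],"xi":55},"yr":{"kha":[70,21,41,75],"y":{"tyw":90,"x":79,"ye":71}}}
After op 8 (add /hf/p/1 38): {"hf":{"ll":38,"p":[50,38,98,45],"r":[50,5,34,99],"xi":55},"yr":{"kha":[70,21,41,75],"y":{"tyw":90,"x":79,"ye":71}}}
After op 9 (add /hf/r/4 72): {"hf":{"ll":38,"p":[50,38,98,45],"r":[50,5,34,99,72],"xi":55},"yr":{"kha":[70,21,41,75],"y":{"tyw":90,"x":79,"ye":71}}}
After op 10 (add /yr/dds 6): {"hf":{"ll":38,"p":[50,38,98,45],"r":[50,5,34,99,72],"xi":55},"yr":{"dds":6,"kha":[70,21,41,75],"y":{"tyw":90,"x":79,"ye":71}}}
After op 11 (replace /hf/p/0 4): {"hf":{"ll":38,"p":[4,38,98,45],"r":[50,5,34,99,72],"xi":55},"yr":{"dds":6,"kha":[70,21,41,75],"y":{"tyw":90,"x":79,"ye":71}}}
After op 12 (add /hf/p 55): {"hf":{"ll":38,"p":55,"r":[50,5,34,99,72],"xi":55},"yr":{"dds":6,"kha":[70,21,41,75],"y":{"tyw":90,"x":79,"ye":71}}}
After op 13 (replace /yr/kha/0 39): {"hf":{"ll":38,"p":55,"r":[50,5,34,99,72],"xi":55},"yr":{"dds":6,"kha":[39,21,41,75],"y":{"tyw":90,"x":79,"ye":71}}}
After op 14 (replace /yr 28): {"hf":{"ll":38,"p":55,"r":[50,5,34,99,72],"xi":55},"yr":28}
After op 15 (add /hp 53): {"hf":{"ll":38,"p":55,"r":[50,5,34,99,72],"xi":55},"hp":53,"yr":28}
After op 16 (add /j 4): {"hf":{"ll":38,"p":55,"r":[50,5,34,99,72],"xi":55},"hp":53,"j":4,"yr":28}
After op 17 (remove /hf): {"hp":53,"j":4,"yr":28}
After op 18 (replace /yr 57): {"hp":53,"j":4,"yr":57}
Size at the root: 3

Answer: 3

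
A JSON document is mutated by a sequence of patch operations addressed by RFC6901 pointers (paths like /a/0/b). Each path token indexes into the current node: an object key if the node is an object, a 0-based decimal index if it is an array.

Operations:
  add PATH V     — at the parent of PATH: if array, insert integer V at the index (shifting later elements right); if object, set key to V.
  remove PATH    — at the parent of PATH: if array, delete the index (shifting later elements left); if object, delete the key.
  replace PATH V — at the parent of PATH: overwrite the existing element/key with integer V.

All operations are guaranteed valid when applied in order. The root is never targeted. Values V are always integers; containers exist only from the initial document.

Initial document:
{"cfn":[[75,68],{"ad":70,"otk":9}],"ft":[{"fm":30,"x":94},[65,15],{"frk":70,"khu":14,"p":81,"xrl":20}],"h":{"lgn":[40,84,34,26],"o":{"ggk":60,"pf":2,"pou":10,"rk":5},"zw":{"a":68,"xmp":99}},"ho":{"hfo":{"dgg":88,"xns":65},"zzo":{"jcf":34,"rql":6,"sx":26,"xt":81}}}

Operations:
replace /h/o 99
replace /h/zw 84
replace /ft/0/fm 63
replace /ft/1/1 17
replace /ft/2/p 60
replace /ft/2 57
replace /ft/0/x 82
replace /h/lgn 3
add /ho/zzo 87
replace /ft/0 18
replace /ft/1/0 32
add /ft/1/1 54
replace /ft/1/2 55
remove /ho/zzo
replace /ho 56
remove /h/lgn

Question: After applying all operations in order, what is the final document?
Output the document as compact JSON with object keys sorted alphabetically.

Answer: {"cfn":[[75,68],{"ad":70,"otk":9}],"ft":[18,[32,54,55],57],"h":{"o":99,"zw":84},"ho":56}

Derivation:
After op 1 (replace /h/o 99): {"cfn":[[75,68],{"ad":70,"otk":9}],"ft":[{"fm":30,"x":94},[65,15],{"frk":70,"khu":14,"p":81,"xrl":20}],"h":{"lgn":[40,84,34,26],"o":99,"zw":{"a":68,"xmp":99}},"ho":{"hfo":{"dgg":88,"xns":65},"zzo":{"jcf":34,"rql":6,"sx":26,"xt":81}}}
After op 2 (replace /h/zw 84): {"cfn":[[75,68],{"ad":70,"otk":9}],"ft":[{"fm":30,"x":94},[65,15],{"frk":70,"khu":14,"p":81,"xrl":20}],"h":{"lgn":[40,84,34,26],"o":99,"zw":84},"ho":{"hfo":{"dgg":88,"xns":65},"zzo":{"jcf":34,"rql":6,"sx":26,"xt":81}}}
After op 3 (replace /ft/0/fm 63): {"cfn":[[75,68],{"ad":70,"otk":9}],"ft":[{"fm":63,"x":94},[65,15],{"frk":70,"khu":14,"p":81,"xrl":20}],"h":{"lgn":[40,84,34,26],"o":99,"zw":84},"ho":{"hfo":{"dgg":88,"xns":65},"zzo":{"jcf":34,"rql":6,"sx":26,"xt":81}}}
After op 4 (replace /ft/1/1 17): {"cfn":[[75,68],{"ad":70,"otk":9}],"ft":[{"fm":63,"x":94},[65,17],{"frk":70,"khu":14,"p":81,"xrl":20}],"h":{"lgn":[40,84,34,26],"o":99,"zw":84},"ho":{"hfo":{"dgg":88,"xns":65},"zzo":{"jcf":34,"rql":6,"sx":26,"xt":81}}}
After op 5 (replace /ft/2/p 60): {"cfn":[[75,68],{"ad":70,"otk":9}],"ft":[{"fm":63,"x":94},[65,17],{"frk":70,"khu":14,"p":60,"xrl":20}],"h":{"lgn":[40,84,34,26],"o":99,"zw":84},"ho":{"hfo":{"dgg":88,"xns":65},"zzo":{"jcf":34,"rql":6,"sx":26,"xt":81}}}
After op 6 (replace /ft/2 57): {"cfn":[[75,68],{"ad":70,"otk":9}],"ft":[{"fm":63,"x":94},[65,17],57],"h":{"lgn":[40,84,34,26],"o":99,"zw":84},"ho":{"hfo":{"dgg":88,"xns":65},"zzo":{"jcf":34,"rql":6,"sx":26,"xt":81}}}
After op 7 (replace /ft/0/x 82): {"cfn":[[75,68],{"ad":70,"otk":9}],"ft":[{"fm":63,"x":82},[65,17],57],"h":{"lgn":[40,84,34,26],"o":99,"zw":84},"ho":{"hfo":{"dgg":88,"xns":65},"zzo":{"jcf":34,"rql":6,"sx":26,"xt":81}}}
After op 8 (replace /h/lgn 3): {"cfn":[[75,68],{"ad":70,"otk":9}],"ft":[{"fm":63,"x":82},[65,17],57],"h":{"lgn":3,"o":99,"zw":84},"ho":{"hfo":{"dgg":88,"xns":65},"zzo":{"jcf":34,"rql":6,"sx":26,"xt":81}}}
After op 9 (add /ho/zzo 87): {"cfn":[[75,68],{"ad":70,"otk":9}],"ft":[{"fm":63,"x":82},[65,17],57],"h":{"lgn":3,"o":99,"zw":84},"ho":{"hfo":{"dgg":88,"xns":65},"zzo":87}}
After op 10 (replace /ft/0 18): {"cfn":[[75,68],{"ad":70,"otk":9}],"ft":[18,[65,17],57],"h":{"lgn":3,"o":99,"zw":84},"ho":{"hfo":{"dgg":88,"xns":65},"zzo":87}}
After op 11 (replace /ft/1/0 32): {"cfn":[[75,68],{"ad":70,"otk":9}],"ft":[18,[32,17],57],"h":{"lgn":3,"o":99,"zw":84},"ho":{"hfo":{"dgg":88,"xns":65},"zzo":87}}
After op 12 (add /ft/1/1 54): {"cfn":[[75,68],{"ad":70,"otk":9}],"ft":[18,[32,54,17],57],"h":{"lgn":3,"o":99,"zw":84},"ho":{"hfo":{"dgg":88,"xns":65},"zzo":87}}
After op 13 (replace /ft/1/2 55): {"cfn":[[75,68],{"ad":70,"otk":9}],"ft":[18,[32,54,55],57],"h":{"lgn":3,"o":99,"zw":84},"ho":{"hfo":{"dgg":88,"xns":65},"zzo":87}}
After op 14 (remove /ho/zzo): {"cfn":[[75,68],{"ad":70,"otk":9}],"ft":[18,[32,54,55],57],"h":{"lgn":3,"o":99,"zw":84},"ho":{"hfo":{"dgg":88,"xns":65}}}
After op 15 (replace /ho 56): {"cfn":[[75,68],{"ad":70,"otk":9}],"ft":[18,[32,54,55],57],"h":{"lgn":3,"o":99,"zw":84},"ho":56}
After op 16 (remove /h/lgn): {"cfn":[[75,68],{"ad":70,"otk":9}],"ft":[18,[32,54,55],57],"h":{"o":99,"zw":84},"ho":56}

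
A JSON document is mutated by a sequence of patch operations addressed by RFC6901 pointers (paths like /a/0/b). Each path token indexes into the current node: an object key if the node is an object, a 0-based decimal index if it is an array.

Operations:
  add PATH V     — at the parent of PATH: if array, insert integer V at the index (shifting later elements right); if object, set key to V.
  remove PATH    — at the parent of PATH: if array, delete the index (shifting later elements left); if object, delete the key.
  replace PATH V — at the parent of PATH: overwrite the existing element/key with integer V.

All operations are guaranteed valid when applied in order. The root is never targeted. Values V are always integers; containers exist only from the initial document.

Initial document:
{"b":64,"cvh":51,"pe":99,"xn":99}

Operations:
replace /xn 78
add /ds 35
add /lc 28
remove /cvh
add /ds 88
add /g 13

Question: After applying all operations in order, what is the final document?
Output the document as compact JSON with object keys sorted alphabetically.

Answer: {"b":64,"ds":88,"g":13,"lc":28,"pe":99,"xn":78}

Derivation:
After op 1 (replace /xn 78): {"b":64,"cvh":51,"pe":99,"xn":78}
After op 2 (add /ds 35): {"b":64,"cvh":51,"ds":35,"pe":99,"xn":78}
After op 3 (add /lc 28): {"b":64,"cvh":51,"ds":35,"lc":28,"pe":99,"xn":78}
After op 4 (remove /cvh): {"b":64,"ds":35,"lc":28,"pe":99,"xn":78}
After op 5 (add /ds 88): {"b":64,"ds":88,"lc":28,"pe":99,"xn":78}
After op 6 (add /g 13): {"b":64,"ds":88,"g":13,"lc":28,"pe":99,"xn":78}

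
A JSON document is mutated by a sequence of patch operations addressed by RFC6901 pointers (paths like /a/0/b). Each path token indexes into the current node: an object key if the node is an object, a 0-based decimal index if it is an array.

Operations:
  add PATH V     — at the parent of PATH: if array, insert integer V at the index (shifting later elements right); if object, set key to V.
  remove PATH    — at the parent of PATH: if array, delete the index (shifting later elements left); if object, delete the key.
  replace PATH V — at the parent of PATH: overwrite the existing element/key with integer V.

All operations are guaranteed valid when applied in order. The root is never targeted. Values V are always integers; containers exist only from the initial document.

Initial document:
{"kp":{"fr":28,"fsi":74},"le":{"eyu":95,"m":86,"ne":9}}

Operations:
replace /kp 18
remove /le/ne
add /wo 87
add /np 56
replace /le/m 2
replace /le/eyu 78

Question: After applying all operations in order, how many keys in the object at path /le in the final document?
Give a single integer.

After op 1 (replace /kp 18): {"kp":18,"le":{"eyu":95,"m":86,"ne":9}}
After op 2 (remove /le/ne): {"kp":18,"le":{"eyu":95,"m":86}}
After op 3 (add /wo 87): {"kp":18,"le":{"eyu":95,"m":86},"wo":87}
After op 4 (add /np 56): {"kp":18,"le":{"eyu":95,"m":86},"np":56,"wo":87}
After op 5 (replace /le/m 2): {"kp":18,"le":{"eyu":95,"m":2},"np":56,"wo":87}
After op 6 (replace /le/eyu 78): {"kp":18,"le":{"eyu":78,"m":2},"np":56,"wo":87}
Size at path /le: 2

Answer: 2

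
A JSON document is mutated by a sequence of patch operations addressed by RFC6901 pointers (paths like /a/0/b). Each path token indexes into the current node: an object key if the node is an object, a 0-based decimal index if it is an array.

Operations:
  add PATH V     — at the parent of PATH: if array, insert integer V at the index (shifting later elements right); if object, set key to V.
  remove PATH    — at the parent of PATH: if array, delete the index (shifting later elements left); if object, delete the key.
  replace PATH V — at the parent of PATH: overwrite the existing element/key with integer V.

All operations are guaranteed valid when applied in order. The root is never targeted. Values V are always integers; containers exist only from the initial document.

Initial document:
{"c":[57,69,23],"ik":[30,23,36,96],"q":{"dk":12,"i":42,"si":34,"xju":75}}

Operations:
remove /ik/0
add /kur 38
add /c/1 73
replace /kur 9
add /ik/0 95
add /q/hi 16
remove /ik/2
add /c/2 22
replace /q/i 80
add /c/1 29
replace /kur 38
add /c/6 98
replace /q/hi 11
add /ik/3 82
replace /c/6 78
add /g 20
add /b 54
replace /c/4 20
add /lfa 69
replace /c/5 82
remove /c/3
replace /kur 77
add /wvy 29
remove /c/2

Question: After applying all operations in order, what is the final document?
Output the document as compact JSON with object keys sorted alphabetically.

Answer: {"b":54,"c":[57,29,20,82,78],"g":20,"ik":[95,23,96,82],"kur":77,"lfa":69,"q":{"dk":12,"hi":11,"i":80,"si":34,"xju":75},"wvy":29}

Derivation:
After op 1 (remove /ik/0): {"c":[57,69,23],"ik":[23,36,96],"q":{"dk":12,"i":42,"si":34,"xju":75}}
After op 2 (add /kur 38): {"c":[57,69,23],"ik":[23,36,96],"kur":38,"q":{"dk":12,"i":42,"si":34,"xju":75}}
After op 3 (add /c/1 73): {"c":[57,73,69,23],"ik":[23,36,96],"kur":38,"q":{"dk":12,"i":42,"si":34,"xju":75}}
After op 4 (replace /kur 9): {"c":[57,73,69,23],"ik":[23,36,96],"kur":9,"q":{"dk":12,"i":42,"si":34,"xju":75}}
After op 5 (add /ik/0 95): {"c":[57,73,69,23],"ik":[95,23,36,96],"kur":9,"q":{"dk":12,"i":42,"si":34,"xju":75}}
After op 6 (add /q/hi 16): {"c":[57,73,69,23],"ik":[95,23,36,96],"kur":9,"q":{"dk":12,"hi":16,"i":42,"si":34,"xju":75}}
After op 7 (remove /ik/2): {"c":[57,73,69,23],"ik":[95,23,96],"kur":9,"q":{"dk":12,"hi":16,"i":42,"si":34,"xju":75}}
After op 8 (add /c/2 22): {"c":[57,73,22,69,23],"ik":[95,23,96],"kur":9,"q":{"dk":12,"hi":16,"i":42,"si":34,"xju":75}}
After op 9 (replace /q/i 80): {"c":[57,73,22,69,23],"ik":[95,23,96],"kur":9,"q":{"dk":12,"hi":16,"i":80,"si":34,"xju":75}}
After op 10 (add /c/1 29): {"c":[57,29,73,22,69,23],"ik":[95,23,96],"kur":9,"q":{"dk":12,"hi":16,"i":80,"si":34,"xju":75}}
After op 11 (replace /kur 38): {"c":[57,29,73,22,69,23],"ik":[95,23,96],"kur":38,"q":{"dk":12,"hi":16,"i":80,"si":34,"xju":75}}
After op 12 (add /c/6 98): {"c":[57,29,73,22,69,23,98],"ik":[95,23,96],"kur":38,"q":{"dk":12,"hi":16,"i":80,"si":34,"xju":75}}
After op 13 (replace /q/hi 11): {"c":[57,29,73,22,69,23,98],"ik":[95,23,96],"kur":38,"q":{"dk":12,"hi":11,"i":80,"si":34,"xju":75}}
After op 14 (add /ik/3 82): {"c":[57,29,73,22,69,23,98],"ik":[95,23,96,82],"kur":38,"q":{"dk":12,"hi":11,"i":80,"si":34,"xju":75}}
After op 15 (replace /c/6 78): {"c":[57,29,73,22,69,23,78],"ik":[95,23,96,82],"kur":38,"q":{"dk":12,"hi":11,"i":80,"si":34,"xju":75}}
After op 16 (add /g 20): {"c":[57,29,73,22,69,23,78],"g":20,"ik":[95,23,96,82],"kur":38,"q":{"dk":12,"hi":11,"i":80,"si":34,"xju":75}}
After op 17 (add /b 54): {"b":54,"c":[57,29,73,22,69,23,78],"g":20,"ik":[95,23,96,82],"kur":38,"q":{"dk":12,"hi":11,"i":80,"si":34,"xju":75}}
After op 18 (replace /c/4 20): {"b":54,"c":[57,29,73,22,20,23,78],"g":20,"ik":[95,23,96,82],"kur":38,"q":{"dk":12,"hi":11,"i":80,"si":34,"xju":75}}
After op 19 (add /lfa 69): {"b":54,"c":[57,29,73,22,20,23,78],"g":20,"ik":[95,23,96,82],"kur":38,"lfa":69,"q":{"dk":12,"hi":11,"i":80,"si":34,"xju":75}}
After op 20 (replace /c/5 82): {"b":54,"c":[57,29,73,22,20,82,78],"g":20,"ik":[95,23,96,82],"kur":38,"lfa":69,"q":{"dk":12,"hi":11,"i":80,"si":34,"xju":75}}
After op 21 (remove /c/3): {"b":54,"c":[57,29,73,20,82,78],"g":20,"ik":[95,23,96,82],"kur":38,"lfa":69,"q":{"dk":12,"hi":11,"i":80,"si":34,"xju":75}}
After op 22 (replace /kur 77): {"b":54,"c":[57,29,73,20,82,78],"g":20,"ik":[95,23,96,82],"kur":77,"lfa":69,"q":{"dk":12,"hi":11,"i":80,"si":34,"xju":75}}
After op 23 (add /wvy 29): {"b":54,"c":[57,29,73,20,82,78],"g":20,"ik":[95,23,96,82],"kur":77,"lfa":69,"q":{"dk":12,"hi":11,"i":80,"si":34,"xju":75},"wvy":29}
After op 24 (remove /c/2): {"b":54,"c":[57,29,20,82,78],"g":20,"ik":[95,23,96,82],"kur":77,"lfa":69,"q":{"dk":12,"hi":11,"i":80,"si":34,"xju":75},"wvy":29}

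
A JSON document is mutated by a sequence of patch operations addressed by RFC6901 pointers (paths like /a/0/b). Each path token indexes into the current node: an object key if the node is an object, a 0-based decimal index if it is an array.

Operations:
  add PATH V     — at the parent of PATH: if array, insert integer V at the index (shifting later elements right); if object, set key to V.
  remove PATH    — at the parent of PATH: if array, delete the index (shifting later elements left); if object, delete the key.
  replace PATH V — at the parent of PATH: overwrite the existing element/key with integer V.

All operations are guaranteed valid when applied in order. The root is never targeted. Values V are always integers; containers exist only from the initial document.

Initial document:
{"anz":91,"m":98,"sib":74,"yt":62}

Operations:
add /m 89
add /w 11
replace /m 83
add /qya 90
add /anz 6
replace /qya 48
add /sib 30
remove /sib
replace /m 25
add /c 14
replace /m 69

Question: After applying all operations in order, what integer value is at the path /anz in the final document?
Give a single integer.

After op 1 (add /m 89): {"anz":91,"m":89,"sib":74,"yt":62}
After op 2 (add /w 11): {"anz":91,"m":89,"sib":74,"w":11,"yt":62}
After op 3 (replace /m 83): {"anz":91,"m":83,"sib":74,"w":11,"yt":62}
After op 4 (add /qya 90): {"anz":91,"m":83,"qya":90,"sib":74,"w":11,"yt":62}
After op 5 (add /anz 6): {"anz":6,"m":83,"qya":90,"sib":74,"w":11,"yt":62}
After op 6 (replace /qya 48): {"anz":6,"m":83,"qya":48,"sib":74,"w":11,"yt":62}
After op 7 (add /sib 30): {"anz":6,"m":83,"qya":48,"sib":30,"w":11,"yt":62}
After op 8 (remove /sib): {"anz":6,"m":83,"qya":48,"w":11,"yt":62}
After op 9 (replace /m 25): {"anz":6,"m":25,"qya":48,"w":11,"yt":62}
After op 10 (add /c 14): {"anz":6,"c":14,"m":25,"qya":48,"w":11,"yt":62}
After op 11 (replace /m 69): {"anz":6,"c":14,"m":69,"qya":48,"w":11,"yt":62}
Value at /anz: 6

Answer: 6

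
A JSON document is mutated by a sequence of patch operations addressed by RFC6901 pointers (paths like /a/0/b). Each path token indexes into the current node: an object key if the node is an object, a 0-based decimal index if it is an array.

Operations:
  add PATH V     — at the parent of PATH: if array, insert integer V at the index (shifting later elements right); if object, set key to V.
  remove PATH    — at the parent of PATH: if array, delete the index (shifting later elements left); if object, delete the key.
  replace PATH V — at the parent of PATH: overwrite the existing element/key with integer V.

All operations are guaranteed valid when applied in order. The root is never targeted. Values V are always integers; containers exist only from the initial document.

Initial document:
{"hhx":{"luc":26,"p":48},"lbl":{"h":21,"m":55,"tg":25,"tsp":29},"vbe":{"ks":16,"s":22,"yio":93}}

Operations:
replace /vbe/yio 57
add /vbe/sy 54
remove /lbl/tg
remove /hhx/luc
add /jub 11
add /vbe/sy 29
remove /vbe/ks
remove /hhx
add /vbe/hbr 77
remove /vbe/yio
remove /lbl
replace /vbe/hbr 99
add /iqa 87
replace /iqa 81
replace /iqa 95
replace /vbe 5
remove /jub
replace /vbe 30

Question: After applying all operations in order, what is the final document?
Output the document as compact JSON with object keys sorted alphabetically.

After op 1 (replace /vbe/yio 57): {"hhx":{"luc":26,"p":48},"lbl":{"h":21,"m":55,"tg":25,"tsp":29},"vbe":{"ks":16,"s":22,"yio":57}}
After op 2 (add /vbe/sy 54): {"hhx":{"luc":26,"p":48},"lbl":{"h":21,"m":55,"tg":25,"tsp":29},"vbe":{"ks":16,"s":22,"sy":54,"yio":57}}
After op 3 (remove /lbl/tg): {"hhx":{"luc":26,"p":48},"lbl":{"h":21,"m":55,"tsp":29},"vbe":{"ks":16,"s":22,"sy":54,"yio":57}}
After op 4 (remove /hhx/luc): {"hhx":{"p":48},"lbl":{"h":21,"m":55,"tsp":29},"vbe":{"ks":16,"s":22,"sy":54,"yio":57}}
After op 5 (add /jub 11): {"hhx":{"p":48},"jub":11,"lbl":{"h":21,"m":55,"tsp":29},"vbe":{"ks":16,"s":22,"sy":54,"yio":57}}
After op 6 (add /vbe/sy 29): {"hhx":{"p":48},"jub":11,"lbl":{"h":21,"m":55,"tsp":29},"vbe":{"ks":16,"s":22,"sy":29,"yio":57}}
After op 7 (remove /vbe/ks): {"hhx":{"p":48},"jub":11,"lbl":{"h":21,"m":55,"tsp":29},"vbe":{"s":22,"sy":29,"yio":57}}
After op 8 (remove /hhx): {"jub":11,"lbl":{"h":21,"m":55,"tsp":29},"vbe":{"s":22,"sy":29,"yio":57}}
After op 9 (add /vbe/hbr 77): {"jub":11,"lbl":{"h":21,"m":55,"tsp":29},"vbe":{"hbr":77,"s":22,"sy":29,"yio":57}}
After op 10 (remove /vbe/yio): {"jub":11,"lbl":{"h":21,"m":55,"tsp":29},"vbe":{"hbr":77,"s":22,"sy":29}}
After op 11 (remove /lbl): {"jub":11,"vbe":{"hbr":77,"s":22,"sy":29}}
After op 12 (replace /vbe/hbr 99): {"jub":11,"vbe":{"hbr":99,"s":22,"sy":29}}
After op 13 (add /iqa 87): {"iqa":87,"jub":11,"vbe":{"hbr":99,"s":22,"sy":29}}
After op 14 (replace /iqa 81): {"iqa":81,"jub":11,"vbe":{"hbr":99,"s":22,"sy":29}}
After op 15 (replace /iqa 95): {"iqa":95,"jub":11,"vbe":{"hbr":99,"s":22,"sy":29}}
After op 16 (replace /vbe 5): {"iqa":95,"jub":11,"vbe":5}
After op 17 (remove /jub): {"iqa":95,"vbe":5}
After op 18 (replace /vbe 30): {"iqa":95,"vbe":30}

Answer: {"iqa":95,"vbe":30}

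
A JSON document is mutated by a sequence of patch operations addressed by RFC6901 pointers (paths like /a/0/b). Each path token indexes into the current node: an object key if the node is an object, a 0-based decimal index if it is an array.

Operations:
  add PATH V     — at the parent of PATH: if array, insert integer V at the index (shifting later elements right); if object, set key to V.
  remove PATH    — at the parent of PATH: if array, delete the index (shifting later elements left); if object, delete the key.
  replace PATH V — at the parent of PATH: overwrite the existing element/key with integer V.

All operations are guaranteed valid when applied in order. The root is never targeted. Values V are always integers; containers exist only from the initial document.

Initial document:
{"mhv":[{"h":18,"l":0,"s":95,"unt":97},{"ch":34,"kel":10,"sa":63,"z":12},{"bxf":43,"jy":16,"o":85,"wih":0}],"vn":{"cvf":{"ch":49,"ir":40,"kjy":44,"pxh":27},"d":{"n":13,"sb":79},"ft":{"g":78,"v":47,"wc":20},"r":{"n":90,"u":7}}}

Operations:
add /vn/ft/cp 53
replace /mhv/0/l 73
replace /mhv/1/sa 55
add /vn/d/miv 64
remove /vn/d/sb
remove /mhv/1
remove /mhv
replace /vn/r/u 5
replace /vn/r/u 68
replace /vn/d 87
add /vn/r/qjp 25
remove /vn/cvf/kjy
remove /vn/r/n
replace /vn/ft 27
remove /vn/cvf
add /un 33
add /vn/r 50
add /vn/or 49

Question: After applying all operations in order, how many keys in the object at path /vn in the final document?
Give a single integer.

After op 1 (add /vn/ft/cp 53): {"mhv":[{"h":18,"l":0,"s":95,"unt":97},{"ch":34,"kel":10,"sa":63,"z":12},{"bxf":43,"jy":16,"o":85,"wih":0}],"vn":{"cvf":{"ch":49,"ir":40,"kjy":44,"pxh":27},"d":{"n":13,"sb":79},"ft":{"cp":53,"g":78,"v":47,"wc":20},"r":{"n":90,"u":7}}}
After op 2 (replace /mhv/0/l 73): {"mhv":[{"h":18,"l":73,"s":95,"unt":97},{"ch":34,"kel":10,"sa":63,"z":12},{"bxf":43,"jy":16,"o":85,"wih":0}],"vn":{"cvf":{"ch":49,"ir":40,"kjy":44,"pxh":27},"d":{"n":13,"sb":79},"ft":{"cp":53,"g":78,"v":47,"wc":20},"r":{"n":90,"u":7}}}
After op 3 (replace /mhv/1/sa 55): {"mhv":[{"h":18,"l":73,"s":95,"unt":97},{"ch":34,"kel":10,"sa":55,"z":12},{"bxf":43,"jy":16,"o":85,"wih":0}],"vn":{"cvf":{"ch":49,"ir":40,"kjy":44,"pxh":27},"d":{"n":13,"sb":79},"ft":{"cp":53,"g":78,"v":47,"wc":20},"r":{"n":90,"u":7}}}
After op 4 (add /vn/d/miv 64): {"mhv":[{"h":18,"l":73,"s":95,"unt":97},{"ch":34,"kel":10,"sa":55,"z":12},{"bxf":43,"jy":16,"o":85,"wih":0}],"vn":{"cvf":{"ch":49,"ir":40,"kjy":44,"pxh":27},"d":{"miv":64,"n":13,"sb":79},"ft":{"cp":53,"g":78,"v":47,"wc":20},"r":{"n":90,"u":7}}}
After op 5 (remove /vn/d/sb): {"mhv":[{"h":18,"l":73,"s":95,"unt":97},{"ch":34,"kel":10,"sa":55,"z":12},{"bxf":43,"jy":16,"o":85,"wih":0}],"vn":{"cvf":{"ch":49,"ir":40,"kjy":44,"pxh":27},"d":{"miv":64,"n":13},"ft":{"cp":53,"g":78,"v":47,"wc":20},"r":{"n":90,"u":7}}}
After op 6 (remove /mhv/1): {"mhv":[{"h":18,"l":73,"s":95,"unt":97},{"bxf":43,"jy":16,"o":85,"wih":0}],"vn":{"cvf":{"ch":49,"ir":40,"kjy":44,"pxh":27},"d":{"miv":64,"n":13},"ft":{"cp":53,"g":78,"v":47,"wc":20},"r":{"n":90,"u":7}}}
After op 7 (remove /mhv): {"vn":{"cvf":{"ch":49,"ir":40,"kjy":44,"pxh":27},"d":{"miv":64,"n":13},"ft":{"cp":53,"g":78,"v":47,"wc":20},"r":{"n":90,"u":7}}}
After op 8 (replace /vn/r/u 5): {"vn":{"cvf":{"ch":49,"ir":40,"kjy":44,"pxh":27},"d":{"miv":64,"n":13},"ft":{"cp":53,"g":78,"v":47,"wc":20},"r":{"n":90,"u":5}}}
After op 9 (replace /vn/r/u 68): {"vn":{"cvf":{"ch":49,"ir":40,"kjy":44,"pxh":27},"d":{"miv":64,"n":13},"ft":{"cp":53,"g":78,"v":47,"wc":20},"r":{"n":90,"u":68}}}
After op 10 (replace /vn/d 87): {"vn":{"cvf":{"ch":49,"ir":40,"kjy":44,"pxh":27},"d":87,"ft":{"cp":53,"g":78,"v":47,"wc":20},"r":{"n":90,"u":68}}}
After op 11 (add /vn/r/qjp 25): {"vn":{"cvf":{"ch":49,"ir":40,"kjy":44,"pxh":27},"d":87,"ft":{"cp":53,"g":78,"v":47,"wc":20},"r":{"n":90,"qjp":25,"u":68}}}
After op 12 (remove /vn/cvf/kjy): {"vn":{"cvf":{"ch":49,"ir":40,"pxh":27},"d":87,"ft":{"cp":53,"g":78,"v":47,"wc":20},"r":{"n":90,"qjp":25,"u":68}}}
After op 13 (remove /vn/r/n): {"vn":{"cvf":{"ch":49,"ir":40,"pxh":27},"d":87,"ft":{"cp":53,"g":78,"v":47,"wc":20},"r":{"qjp":25,"u":68}}}
After op 14 (replace /vn/ft 27): {"vn":{"cvf":{"ch":49,"ir":40,"pxh":27},"d":87,"ft":27,"r":{"qjp":25,"u":68}}}
After op 15 (remove /vn/cvf): {"vn":{"d":87,"ft":27,"r":{"qjp":25,"u":68}}}
After op 16 (add /un 33): {"un":33,"vn":{"d":87,"ft":27,"r":{"qjp":25,"u":68}}}
After op 17 (add /vn/r 50): {"un":33,"vn":{"d":87,"ft":27,"r":50}}
After op 18 (add /vn/or 49): {"un":33,"vn":{"d":87,"ft":27,"or":49,"r":50}}
Size at path /vn: 4

Answer: 4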